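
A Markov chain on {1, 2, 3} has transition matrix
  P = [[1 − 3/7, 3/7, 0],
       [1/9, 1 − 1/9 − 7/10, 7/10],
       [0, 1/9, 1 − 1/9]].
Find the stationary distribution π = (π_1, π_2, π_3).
π = (70/2041, 270/2041, 1701/2041)

This is a birth-death chain on three states, which satisfies detailed balance: π_1 · P_{12} = π_2 · P_{21} and π_2 · P_{23} = π_3 · P_{32}.
From π_1 · 3/7 = π_2 · 1/9: π_2/π_1 = (3/7)/(1/9) = 27/7.
From π_2 · 7/10 = π_3 · 1/9: π_3/π_2 = (7/10)/(1/9) = 63/10.
Take π_1 proportional to 1; then unnormalized π = (1, 27/7, 243/10). Normalize by dividing by the sum 2041/70:
  π = (70/2041, 270/2041, 1701/2041).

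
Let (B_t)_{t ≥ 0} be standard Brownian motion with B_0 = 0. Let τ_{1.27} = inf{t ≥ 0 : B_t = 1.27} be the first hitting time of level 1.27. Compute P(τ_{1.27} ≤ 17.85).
P(τ_{1.27} ≤ 17.85) = 2(1 − Φ(1.27/√17.85)) = 2(1 − Φ(0.3006)) ≈ 0.7637

By the reflection principle for standard BM, P(τ_b ≤ t) = 2 · P(B_t ≥ b). Since B_t ~ N(0, t), P(B_t ≥ 1.27) = 1 − Φ(1.27/√t) = 1 − Φ(1.27/√17.85) = 1 − Φ(0.3006) ≈ 0.38186. Doubling: P(τ_{1.27} ≤ 17.85) ≈ 2 · 0.38186 = 0.76372 ≈ 0.7637.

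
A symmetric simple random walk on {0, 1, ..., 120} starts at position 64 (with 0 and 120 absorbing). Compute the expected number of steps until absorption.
E[τ | X_0 = 64] = 3584

Let v_k = E[τ | X_0 = k]. Boundary: v_0 = v_120 = 0. Recurrence: v_k = 1 + (v_{k-1} + v_{k+1})/2 for 1 ≤ k ≤ 119. The particular solution to v_k − (v_{k-1} + v_{k+1})/2 = 1 is v_k = −k^2. Adding homogeneous solution A + B k and matching boundaries gives v_k = k (120 − k). Substituting k = 64: v_64 = 64 · 56 = 3584.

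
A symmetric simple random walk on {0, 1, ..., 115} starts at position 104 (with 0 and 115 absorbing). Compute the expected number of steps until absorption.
E[τ | X_0 = 104] = 1144

Let v_k = E[τ | X_0 = k]. Boundary: v_0 = v_115 = 0. Recurrence: v_k = 1 + (v_{k-1} + v_{k+1})/2 for 1 ≤ k ≤ 114. The particular solution to v_k − (v_{k-1} + v_{k+1})/2 = 1 is v_k = −k^2. Adding homogeneous solution A + B k and matching boundaries gives v_k = k (115 − k). Substituting k = 104: v_104 = 104 · 11 = 1144.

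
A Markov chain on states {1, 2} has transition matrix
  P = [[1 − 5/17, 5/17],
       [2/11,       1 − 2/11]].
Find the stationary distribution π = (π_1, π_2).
π_1 = 34/89, π_2 = 55/89

Solve πP = π with π_1 + π_2 = 1. From πP = π: π_1 · (1 − 5/17) + π_2 · 2/11 = π_1 ⇒ π_2 · 2/11 = π_1 · 5/17 ⇒ π_2/π_1 = (5/17)/(2/11) = 55/34. Together with π_1 + π_2 = 1:
  π_1 = (2/11)/(5/17 + 2/11) = (2/11)/(89/187) = 34/89,
  π_2 = (5/17)/(5/17 + 2/11) = (5/17)/(89/187) = 55/89.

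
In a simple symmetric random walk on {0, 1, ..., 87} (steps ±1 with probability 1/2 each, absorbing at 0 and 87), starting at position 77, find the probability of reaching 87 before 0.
P(hit 87 before 0) = 77/87

Let u_k = P(hit 87 before 0 | start at k). Then u_0 = 0, u_87 = 1, and u_k = u_{k-1}/2 + u_{k+1}/2 for 1 ≤ k ≤ 86. This harmonic recurrence is solved by u_k = k/87, giving u_77 = 77/87.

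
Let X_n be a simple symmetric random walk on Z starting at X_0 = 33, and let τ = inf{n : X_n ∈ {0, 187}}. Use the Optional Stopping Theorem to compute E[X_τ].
E[X_τ] = 33

X_n is a martingale and τ is a bounded-mean stopping time (indeed τ is finite a.s. with bounded expectation since the walk is in a bounded region). By the OST, E[X_τ] = E[X_0] = 33. Equivalently: E[X_τ] = 187 · P(hit 187 first) + 0 · P(hit 0 first) = 187 · (33/187) = 33.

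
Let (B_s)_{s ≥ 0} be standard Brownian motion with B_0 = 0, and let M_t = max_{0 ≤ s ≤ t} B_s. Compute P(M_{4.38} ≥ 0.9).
P(M_{4.38} ≥ 0.9) = 2·P(B_{4.38} ≥ 0.9) = 2(1 − Φ(0.9/√4.38)) ≈ 0.6672

By the reflection principle for Brownian motion, P(M_t ≥ a) = 2 · P(B_t ≥ a) for a ≥ 0. Since B_t ~ N(0, t), P(B_t ≥ 0.9) = 1 − Φ(0.9/√t) = 1 − Φ(0.9/√4.38) = 1 − Φ(0.4300). So
  P(M_{4.38} ≥ 0.9) = 2(1 − Φ(0.4300)) ≈ 0.6672.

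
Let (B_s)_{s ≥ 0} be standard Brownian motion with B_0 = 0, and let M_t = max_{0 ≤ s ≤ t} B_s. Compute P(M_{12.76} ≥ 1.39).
P(M_{12.76} ≥ 1.39) = 2·P(B_{12.76} ≥ 1.39) = 2(1 − Φ(1.39/√12.76)) ≈ 0.6972

By the reflection principle for Brownian motion, P(M_t ≥ a) = 2 · P(B_t ≥ a) for a ≥ 0. Since B_t ~ N(0, t), P(B_t ≥ 1.39) = 1 − Φ(1.39/√t) = 1 − Φ(1.39/√12.76) = 1 − Φ(0.3891). So
  P(M_{12.76} ≥ 1.39) = 2(1 − Φ(0.3891)) ≈ 0.6972.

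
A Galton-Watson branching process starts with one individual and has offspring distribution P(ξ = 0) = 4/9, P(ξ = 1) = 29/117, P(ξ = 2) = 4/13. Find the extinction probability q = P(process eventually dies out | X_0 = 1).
q = 1

Mean offspring μ = 0·4/9 + 1·29/117 + 2·4/13 = 101/117 ≤ 1. For μ ≤ 1 with offspring not concentrated at 1, the Galton-Watson process goes extinct almost surely, so q = 1.
(Algebraic check: The pgf is f(s) = 4/9 + 29/117·s + 4/13·s². The extinction probability q is the smallest fixed point of f in [0, 1]. Setting s = f(s):
  4/13·s² + (29/117 − 1)·s + 4/9 = 0
  4/13·s² − (4/9 + 4/13)·s + 4/9 = 0
which factors as (s − 1)·(4/13·s − 4/9) = 0, giving roots s = 1 and s = (4/9)/(4/13) = 13/9. Since 13/9 ≥ 1, the smallest root in [0, 1] is s = 1.)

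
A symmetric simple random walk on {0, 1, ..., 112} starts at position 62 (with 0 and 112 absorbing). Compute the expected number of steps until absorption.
E[τ | X_0 = 62] = 3100

Let v_k = E[τ | X_0 = k]. Boundary: v_0 = v_112 = 0. Recurrence: v_k = 1 + (v_{k-1} + v_{k+1})/2 for 1 ≤ k ≤ 111. The particular solution to v_k − (v_{k-1} + v_{k+1})/2 = 1 is v_k = −k^2. Adding homogeneous solution A + B k and matching boundaries gives v_k = k (112 − k). Substituting k = 62: v_62 = 62 · 50 = 3100.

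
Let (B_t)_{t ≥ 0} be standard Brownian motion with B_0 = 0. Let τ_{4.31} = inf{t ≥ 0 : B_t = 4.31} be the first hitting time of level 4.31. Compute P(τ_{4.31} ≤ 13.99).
P(τ_{4.31} ≤ 13.99) = 2(1 − Φ(4.31/√13.99)) = 2(1 − Φ(1.1523)) ≈ 0.2492

By the reflection principle for standard BM, P(τ_b ≤ t) = 2 · P(B_t ≥ b). Since B_t ~ N(0, t), P(B_t ≥ 4.31) = 1 − Φ(4.31/√t) = 1 − Φ(4.31/√13.99) = 1 − Φ(1.1523) ≈ 0.12460. Doubling: P(τ_{4.31} ≤ 13.99) ≈ 2 · 0.12460 = 0.24920 ≈ 0.2492.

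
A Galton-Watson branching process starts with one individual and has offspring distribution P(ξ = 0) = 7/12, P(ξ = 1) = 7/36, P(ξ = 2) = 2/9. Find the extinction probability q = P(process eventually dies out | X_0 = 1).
q = 1

Mean offspring μ = 0·7/12 + 1·7/36 + 2·2/9 = 23/36 ≤ 1. For μ ≤ 1 with offspring not concentrated at 1, the Galton-Watson process goes extinct almost surely, so q = 1.
(Algebraic check: The pgf is f(s) = 7/12 + 7/36·s + 2/9·s². The extinction probability q is the smallest fixed point of f in [0, 1]. Setting s = f(s):
  2/9·s² + (7/36 − 1)·s + 7/12 = 0
  2/9·s² − (7/12 + 2/9)·s + 7/12 = 0
which factors as (s − 1)·(2/9·s − 7/12) = 0, giving roots s = 1 and s = (7/12)/(2/9) = 21/8. Since 21/8 ≥ 1, the smallest root in [0, 1] is s = 1.)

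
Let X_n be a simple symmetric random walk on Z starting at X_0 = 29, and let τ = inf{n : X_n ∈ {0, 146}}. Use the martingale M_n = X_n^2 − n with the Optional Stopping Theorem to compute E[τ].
E[τ] = 3393

M_n = X_n^2 − n is a martingale (since E[X_{n+1}^2 | F_n] = X_n^2 + 1). By OST (τ has finite mean in a bounded region), E[M_τ] = E[M_0] = X_0^2 − 0 = 29^2 = 841. Also E[M_τ] = E[X_τ^2] − E[τ]. The walk exits at 0 or 146, with P(hit 146 first) = 29/146, so E[X_τ^2] = 146^2 · 29/146 + 0 = 4234. Thus E[τ] = E[X_τ^2] − E[M_τ] = 4234 − 841 = 3393 = 29(146 − 29) = 3393.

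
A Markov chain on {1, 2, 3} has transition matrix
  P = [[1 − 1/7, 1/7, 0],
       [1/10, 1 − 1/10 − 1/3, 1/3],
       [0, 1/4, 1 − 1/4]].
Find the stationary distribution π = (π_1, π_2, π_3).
π = (3/13, 30/91, 40/91)

This is a birth-death chain on three states, which satisfies detailed balance: π_1 · P_{12} = π_2 · P_{21} and π_2 · P_{23} = π_3 · P_{32}.
From π_1 · 1/7 = π_2 · 1/10: π_2/π_1 = (1/7)/(1/10) = 10/7.
From π_2 · 1/3 = π_3 · 1/4: π_3/π_2 = (1/3)/(1/4) = 4/3.
Take π_1 proportional to 1; then unnormalized π = (1, 10/7, 40/21). Normalize by dividing by the sum 13/3:
  π = (3/13, 30/91, 40/91).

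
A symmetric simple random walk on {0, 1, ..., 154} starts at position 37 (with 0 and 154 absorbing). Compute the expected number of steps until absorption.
E[τ | X_0 = 37] = 4329

Let v_k = E[τ | X_0 = k]. Boundary: v_0 = v_154 = 0. Recurrence: v_k = 1 + (v_{k-1} + v_{k+1})/2 for 1 ≤ k ≤ 153. The particular solution to v_k − (v_{k-1} + v_{k+1})/2 = 1 is v_k = −k^2. Adding homogeneous solution A + B k and matching boundaries gives v_k = k (154 − k). Substituting k = 37: v_37 = 37 · 117 = 4329.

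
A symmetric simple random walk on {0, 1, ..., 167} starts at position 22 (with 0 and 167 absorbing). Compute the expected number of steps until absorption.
E[τ | X_0 = 22] = 3190

Let v_k = E[τ | X_0 = k]. Boundary: v_0 = v_167 = 0. Recurrence: v_k = 1 + (v_{k-1} + v_{k+1})/2 for 1 ≤ k ≤ 166. The particular solution to v_k − (v_{k-1} + v_{k+1})/2 = 1 is v_k = −k^2. Adding homogeneous solution A + B k and matching boundaries gives v_k = k (167 − k). Substituting k = 22: v_22 = 22 · 145 = 3190.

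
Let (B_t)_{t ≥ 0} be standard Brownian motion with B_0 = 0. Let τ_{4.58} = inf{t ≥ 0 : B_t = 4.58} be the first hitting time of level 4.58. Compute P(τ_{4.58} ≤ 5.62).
P(τ_{4.58} ≤ 5.62) = 2(1 − Φ(4.58/√5.62)) = 2(1 − Φ(1.9320)) ≈ 0.0534

By the reflection principle for standard BM, P(τ_b ≤ t) = 2 · P(B_t ≥ b). Since B_t ~ N(0, t), P(B_t ≥ 4.58) = 1 − Φ(4.58/√t) = 1 − Φ(4.58/√5.62) = 1 − Φ(1.9320) ≈ 0.02668. Doubling: P(τ_{4.58} ≤ 5.62) ≈ 2 · 0.02668 = 0.05336 ≈ 0.0534.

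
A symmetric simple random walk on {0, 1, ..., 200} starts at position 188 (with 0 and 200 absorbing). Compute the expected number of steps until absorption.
E[τ | X_0 = 188] = 2256

Let v_k = E[τ | X_0 = k]. Boundary: v_0 = v_200 = 0. Recurrence: v_k = 1 + (v_{k-1} + v_{k+1})/2 for 1 ≤ k ≤ 199. The particular solution to v_k − (v_{k-1} + v_{k+1})/2 = 1 is v_k = −k^2. Adding homogeneous solution A + B k and matching boundaries gives v_k = k (200 − k). Substituting k = 188: v_188 = 188 · 12 = 2256.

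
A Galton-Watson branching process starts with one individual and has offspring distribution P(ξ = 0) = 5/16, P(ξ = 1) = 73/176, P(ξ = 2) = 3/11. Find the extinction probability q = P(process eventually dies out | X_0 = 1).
q = 1

Mean offspring μ = 0·5/16 + 1·73/176 + 2·3/11 = 169/176 ≤ 1. For μ ≤ 1 with offspring not concentrated at 1, the Galton-Watson process goes extinct almost surely, so q = 1.
(Algebraic check: The pgf is f(s) = 5/16 + 73/176·s + 3/11·s². The extinction probability q is the smallest fixed point of f in [0, 1]. Setting s = f(s):
  3/11·s² + (73/176 − 1)·s + 5/16 = 0
  3/11·s² − (5/16 + 3/11)·s + 5/16 = 0
which factors as (s − 1)·(3/11·s − 5/16) = 0, giving roots s = 1 and s = (5/16)/(3/11) = 55/48. Since 55/48 ≥ 1, the smallest root in [0, 1] is s = 1.)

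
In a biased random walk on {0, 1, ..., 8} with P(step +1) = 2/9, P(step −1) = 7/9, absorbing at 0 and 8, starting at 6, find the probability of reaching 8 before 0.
P(hit 8 before 0) = (1 − (7/2)^6) / (1 − (7/2)^8) = 10452/128101

Let u_k denote P(reach 8 before 0 | start at k). Boundary: u_0 = 0, u_8 = 1. Recurrence: u_k = 2/9·u_{k+1} + 7/9·u_{k-1} for 1 ≤ k ≤ 7. Try u_k = A + B·r^k with r = q/p = (7/9)/(2/9) = 7/2. Substitution satisfies the recurrence; boundary conditions give:
  u_k = (1 − r^k) / (1 − r^N) = (1 − (7/2)^6) / (1 − (7/2)^8) = 10452/128101.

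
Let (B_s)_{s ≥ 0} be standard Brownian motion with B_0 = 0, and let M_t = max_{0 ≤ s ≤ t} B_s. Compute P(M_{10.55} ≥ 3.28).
P(M_{10.55} ≥ 3.28) = 2·P(B_{10.55} ≥ 3.28) = 2(1 − Φ(3.28/√10.55)) ≈ 0.3126

By the reflection principle for Brownian motion, P(M_t ≥ a) = 2 · P(B_t ≥ a) for a ≥ 0. Since B_t ~ N(0, t), P(B_t ≥ 3.28) = 1 − Φ(3.28/√t) = 1 − Φ(3.28/√10.55) = 1 − Φ(1.0098). So
  P(M_{10.55} ≥ 3.28) = 2(1 − Φ(1.0098)) ≈ 0.3126.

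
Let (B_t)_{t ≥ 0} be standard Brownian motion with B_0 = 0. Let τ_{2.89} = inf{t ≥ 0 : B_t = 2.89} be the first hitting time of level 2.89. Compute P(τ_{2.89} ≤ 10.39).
P(τ_{2.89} ≤ 10.39) = 2(1 − Φ(2.89/√10.39)) = 2(1 − Φ(0.8966)) ≈ 0.3699

By the reflection principle for standard BM, P(τ_b ≤ t) = 2 · P(B_t ≥ b). Since B_t ~ N(0, t), P(B_t ≥ 2.89) = 1 − Φ(2.89/√t) = 1 − Φ(2.89/√10.39) = 1 − Φ(0.8966) ≈ 0.18497. Doubling: P(τ_{2.89} ≤ 10.39) ≈ 2 · 0.18497 = 0.36994 ≈ 0.3699.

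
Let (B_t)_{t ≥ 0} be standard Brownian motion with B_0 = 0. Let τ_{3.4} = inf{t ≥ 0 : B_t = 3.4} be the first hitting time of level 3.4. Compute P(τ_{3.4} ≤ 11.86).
P(τ_{3.4} ≤ 11.86) = 2(1 − Φ(3.4/√11.86)) = 2(1 − Φ(0.9873)) ≈ 0.3235

By the reflection principle for standard BM, P(τ_b ≤ t) = 2 · P(B_t ≥ b). Since B_t ~ N(0, t), P(B_t ≥ 3.4) = 1 − Φ(3.4/√t) = 1 − Φ(3.4/√11.86) = 1 − Φ(0.9873) ≈ 0.16175. Doubling: P(τ_{3.4} ≤ 11.86) ≈ 2 · 0.16175 = 0.32350 ≈ 0.3235.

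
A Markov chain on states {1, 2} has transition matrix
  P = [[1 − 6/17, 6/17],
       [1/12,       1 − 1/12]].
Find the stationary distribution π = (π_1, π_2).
π_1 = 17/89, π_2 = 72/89

Solve πP = π with π_1 + π_2 = 1. From πP = π: π_1 · (1 − 6/17) + π_2 · 1/12 = π_1 ⇒ π_2 · 1/12 = π_1 · 6/17 ⇒ π_2/π_1 = (6/17)/(1/12) = 72/17. Together with π_1 + π_2 = 1:
  π_1 = (1/12)/(6/17 + 1/12) = (1/12)/(89/204) = 17/89,
  π_2 = (6/17)/(6/17 + 1/12) = (6/17)/(89/204) = 72/89.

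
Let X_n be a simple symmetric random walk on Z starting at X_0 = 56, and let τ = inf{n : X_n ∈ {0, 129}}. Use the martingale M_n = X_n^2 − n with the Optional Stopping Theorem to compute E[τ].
E[τ] = 4088

M_n = X_n^2 − n is a martingale (since E[X_{n+1}^2 | F_n] = X_n^2 + 1). By OST (τ has finite mean in a bounded region), E[M_τ] = E[M_0] = X_0^2 − 0 = 56^2 = 3136. Also E[M_τ] = E[X_τ^2] − E[τ]. The walk exits at 0 or 129, with P(hit 129 first) = 56/129, so E[X_τ^2] = 129^2 · 56/129 + 0 = 7224. Thus E[τ] = E[X_τ^2] − E[M_τ] = 7224 − 3136 = 4088 = 56(129 − 56) = 4088.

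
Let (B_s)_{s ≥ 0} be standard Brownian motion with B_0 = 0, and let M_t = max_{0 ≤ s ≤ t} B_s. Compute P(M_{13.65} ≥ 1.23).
P(M_{13.65} ≥ 1.23) = 2·P(B_{13.65} ≥ 1.23) = 2(1 − Φ(1.23/√13.65)) ≈ 0.7392

By the reflection principle for Brownian motion, P(M_t ≥ a) = 2 · P(B_t ≥ a) for a ≥ 0. Since B_t ~ N(0, t), P(B_t ≥ 1.23) = 1 − Φ(1.23/√t) = 1 − Φ(1.23/√13.65) = 1 − Φ(0.3329). So
  P(M_{13.65} ≥ 1.23) = 2(1 − Φ(0.3329)) ≈ 0.7392.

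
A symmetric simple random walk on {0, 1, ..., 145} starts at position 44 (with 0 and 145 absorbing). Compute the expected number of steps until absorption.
E[τ | X_0 = 44] = 4444

Let v_k = E[τ | X_0 = k]. Boundary: v_0 = v_145 = 0. Recurrence: v_k = 1 + (v_{k-1} + v_{k+1})/2 for 1 ≤ k ≤ 144. The particular solution to v_k − (v_{k-1} + v_{k+1})/2 = 1 is v_k = −k^2. Adding homogeneous solution A + B k and matching boundaries gives v_k = k (145 − k). Substituting k = 44: v_44 = 44 · 101 = 4444.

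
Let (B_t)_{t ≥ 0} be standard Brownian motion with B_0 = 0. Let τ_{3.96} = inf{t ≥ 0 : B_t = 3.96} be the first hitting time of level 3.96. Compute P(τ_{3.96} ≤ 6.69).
P(τ_{3.96} ≤ 6.69) = 2(1 − Φ(3.96/√6.69)) = 2(1 − Φ(1.5310)) ≈ 0.1258

By the reflection principle for standard BM, P(τ_b ≤ t) = 2 · P(B_t ≥ b). Since B_t ~ N(0, t), P(B_t ≥ 3.96) = 1 − Φ(3.96/√t) = 1 − Φ(3.96/√6.69) = 1 − Φ(1.5310) ≈ 0.06288. Doubling: P(τ_{3.96} ≤ 6.69) ≈ 2 · 0.06288 = 0.12576 ≈ 0.1258.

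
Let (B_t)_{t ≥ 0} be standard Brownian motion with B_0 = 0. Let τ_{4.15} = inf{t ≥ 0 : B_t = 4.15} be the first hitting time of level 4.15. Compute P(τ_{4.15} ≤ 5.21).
P(τ_{4.15} ≤ 5.21) = 2(1 − Φ(4.15/√5.21)) = 2(1 − Φ(1.8181)) ≈ 0.0690

By the reflection principle for standard BM, P(τ_b ≤ t) = 2 · P(B_t ≥ b). Since B_t ~ N(0, t), P(B_t ≥ 4.15) = 1 − Φ(4.15/√t) = 1 − Φ(4.15/√5.21) = 1 − Φ(1.8181) ≈ 0.03452. Doubling: P(τ_{4.15} ≤ 5.21) ≈ 2 · 0.03452 = 0.06904 ≈ 0.0690.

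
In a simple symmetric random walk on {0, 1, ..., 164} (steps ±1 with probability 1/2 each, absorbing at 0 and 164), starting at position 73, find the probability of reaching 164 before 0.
P(hit 164 before 0) = 73/164

Let u_k = P(hit 164 before 0 | start at k). Then u_0 = 0, u_164 = 1, and u_k = u_{k-1}/2 + u_{k+1}/2 for 1 ≤ k ≤ 163. This harmonic recurrence is solved by u_k = k/164, giving u_73 = 73/164.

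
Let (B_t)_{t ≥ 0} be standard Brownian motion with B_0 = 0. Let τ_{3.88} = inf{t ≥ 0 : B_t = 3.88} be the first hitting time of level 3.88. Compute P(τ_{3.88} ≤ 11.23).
P(τ_{3.88} ≤ 11.23) = 2(1 − Φ(3.88/√11.23)) = 2(1 − Φ(1.1578)) ≈ 0.2469

By the reflection principle for standard BM, P(τ_b ≤ t) = 2 · P(B_t ≥ b). Since B_t ~ N(0, t), P(B_t ≥ 3.88) = 1 − Φ(3.88/√t) = 1 − Φ(3.88/√11.23) = 1 − Φ(1.1578) ≈ 0.12347. Doubling: P(τ_{3.88} ≤ 11.23) ≈ 2 · 0.12347 = 0.24694 ≈ 0.2469.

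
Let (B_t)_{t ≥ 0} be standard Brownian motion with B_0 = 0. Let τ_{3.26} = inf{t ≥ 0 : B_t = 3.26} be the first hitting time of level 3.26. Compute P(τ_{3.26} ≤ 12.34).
P(τ_{3.26} ≤ 12.34) = 2(1 − Φ(3.26/√12.34)) = 2(1 − Φ(0.9280)) ≈ 0.3534

By the reflection principle for standard BM, P(τ_b ≤ t) = 2 · P(B_t ≥ b). Since B_t ~ N(0, t), P(B_t ≥ 3.26) = 1 − Φ(3.26/√t) = 1 − Φ(3.26/√12.34) = 1 − Φ(0.9280) ≈ 0.17670. Doubling: P(τ_{3.26} ≤ 12.34) ≈ 2 · 0.17670 = 0.35340 ≈ 0.3534.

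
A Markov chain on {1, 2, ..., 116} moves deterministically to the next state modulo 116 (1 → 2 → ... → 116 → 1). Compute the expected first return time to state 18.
E[T_18 | X_0 = 18] = 116

The chain cycles deterministically, so starting at state 18 it returns in exactly 116 steps. Equivalently, the stationary distribution is uniform π_j = 1/116 for every state j, so by Kac's formula E[T_18] = 1/π_18 = 116.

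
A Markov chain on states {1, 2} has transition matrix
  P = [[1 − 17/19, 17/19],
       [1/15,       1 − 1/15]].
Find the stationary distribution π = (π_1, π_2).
π_1 = 19/274, π_2 = 255/274

Solve πP = π with π_1 + π_2 = 1. From πP = π: π_1 · (1 − 17/19) + π_2 · 1/15 = π_1 ⇒ π_2 · 1/15 = π_1 · 17/19 ⇒ π_2/π_1 = (17/19)/(1/15) = 255/19. Together with π_1 + π_2 = 1:
  π_1 = (1/15)/(17/19 + 1/15) = (1/15)/(274/285) = 19/274,
  π_2 = (17/19)/(17/19 + 1/15) = (17/19)/(274/285) = 255/274.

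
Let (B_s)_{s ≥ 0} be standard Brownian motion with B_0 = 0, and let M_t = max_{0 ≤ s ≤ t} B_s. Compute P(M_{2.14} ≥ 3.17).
P(M_{2.14} ≥ 3.17) = 2·P(B_{2.14} ≥ 3.17) = 2(1 − Φ(3.17/√2.14)) ≈ 0.0302

By the reflection principle for Brownian motion, P(M_t ≥ a) = 2 · P(B_t ≥ a) for a ≥ 0. Since B_t ~ N(0, t), P(B_t ≥ 3.17) = 1 − Φ(3.17/√t) = 1 − Φ(3.17/√2.14) = 1 − Φ(2.1670). So
  P(M_{2.14} ≥ 3.17) = 2(1 − Φ(2.1670)) ≈ 0.0302.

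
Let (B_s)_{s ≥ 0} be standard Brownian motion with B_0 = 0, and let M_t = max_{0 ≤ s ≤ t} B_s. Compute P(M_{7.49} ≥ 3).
P(M_{7.49} ≥ 3) = 2·P(B_{7.49} ≥ 3) = 2(1 − Φ(3/√7.49)) ≈ 0.2730

By the reflection principle for Brownian motion, P(M_t ≥ a) = 2 · P(B_t ≥ a) for a ≥ 0. Since B_t ~ N(0, t), P(B_t ≥ 3) = 1 − Φ(3/√t) = 1 − Φ(3/√7.49) = 1 − Φ(1.0962). So
  P(M_{7.49} ≥ 3) = 2(1 − Φ(1.0962)) ≈ 0.2730.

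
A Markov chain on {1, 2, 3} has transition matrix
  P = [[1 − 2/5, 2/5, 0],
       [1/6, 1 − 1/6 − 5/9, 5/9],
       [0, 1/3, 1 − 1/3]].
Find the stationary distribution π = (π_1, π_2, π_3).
π = (5/37, 12/37, 20/37)

This is a birth-death chain on three states, which satisfies detailed balance: π_1 · P_{12} = π_2 · P_{21} and π_2 · P_{23} = π_3 · P_{32}.
From π_1 · 2/5 = π_2 · 1/6: π_2/π_1 = (2/5)/(1/6) = 12/5.
From π_2 · 5/9 = π_3 · 1/3: π_3/π_2 = (5/9)/(1/3) = 5/3.
Take π_1 proportional to 1; then unnormalized π = (1, 12/5, 4). Normalize by dividing by the sum 37/5:
  π = (5/37, 12/37, 20/37).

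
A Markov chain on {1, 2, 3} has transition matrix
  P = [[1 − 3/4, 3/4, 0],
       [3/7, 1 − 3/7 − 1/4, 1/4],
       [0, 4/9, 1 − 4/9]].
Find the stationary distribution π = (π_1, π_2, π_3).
π = (64/239, 112/239, 63/239)

This is a birth-death chain on three states, which satisfies detailed balance: π_1 · P_{12} = π_2 · P_{21} and π_2 · P_{23} = π_3 · P_{32}.
From π_1 · 3/4 = π_2 · 3/7: π_2/π_1 = (3/4)/(3/7) = 7/4.
From π_2 · 1/4 = π_3 · 4/9: π_3/π_2 = (1/4)/(4/9) = 9/16.
Take π_1 proportional to 1; then unnormalized π = (1, 7/4, 63/64). Normalize by dividing by the sum 239/64:
  π = (64/239, 112/239, 63/239).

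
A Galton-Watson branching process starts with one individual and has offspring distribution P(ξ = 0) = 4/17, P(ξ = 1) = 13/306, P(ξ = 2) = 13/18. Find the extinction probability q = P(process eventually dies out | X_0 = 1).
q = 72/221

The pgf is f(s) = 4/17 + 13/306·s + 13/18·s². The extinction probability q is the smallest fixed point of f in [0, 1]. Setting s = f(s):
  13/18·s² + (13/306 − 1)·s + 4/17 = 0
  13/18·s² − (4/17 + 13/18)·s + 4/17 = 0
which factors as (s − 1)·(13/18·s − 4/17) = 0, giving roots s = 1 and s = (4/17)/(13/18) = 72/221.
Mean offspring μ = 13/306 + 2·13/18 = 455/306 > 1 (supercritical), so q < 1. The extinction probability is the smaller root: q = (4/17)/(13/18) = 72/221.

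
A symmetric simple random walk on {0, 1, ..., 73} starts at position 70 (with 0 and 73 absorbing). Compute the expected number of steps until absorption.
E[τ | X_0 = 70] = 210

Let v_k = E[τ | X_0 = k]. Boundary: v_0 = v_73 = 0. Recurrence: v_k = 1 + (v_{k-1} + v_{k+1})/2 for 1 ≤ k ≤ 72. The particular solution to v_k − (v_{k-1} + v_{k+1})/2 = 1 is v_k = −k^2. Adding homogeneous solution A + B k and matching boundaries gives v_k = k (73 − k). Substituting k = 70: v_70 = 70 · 3 = 210.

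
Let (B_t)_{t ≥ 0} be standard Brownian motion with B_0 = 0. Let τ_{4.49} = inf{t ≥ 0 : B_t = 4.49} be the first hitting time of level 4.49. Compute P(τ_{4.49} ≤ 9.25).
P(τ_{4.49} ≤ 9.25) = 2(1 − Φ(4.49/√9.25)) = 2(1 − Φ(1.4763)) ≈ 0.1399

By the reflection principle for standard BM, P(τ_b ≤ t) = 2 · P(B_t ≥ b). Since B_t ~ N(0, t), P(B_t ≥ 4.49) = 1 − Φ(4.49/√t) = 1 − Φ(4.49/√9.25) = 1 − Φ(1.4763) ≈ 0.06993. Doubling: P(τ_{4.49} ≤ 9.25) ≈ 2 · 0.06993 = 0.13986 ≈ 0.1399.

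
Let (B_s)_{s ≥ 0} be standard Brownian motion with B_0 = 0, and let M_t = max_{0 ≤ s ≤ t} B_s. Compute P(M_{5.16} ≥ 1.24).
P(M_{5.16} ≥ 1.24) = 2·P(B_{5.16} ≥ 1.24) = 2(1 − Φ(1.24/√5.16)) ≈ 0.5851

By the reflection principle for Brownian motion, P(M_t ≥ a) = 2 · P(B_t ≥ a) for a ≥ 0. Since B_t ~ N(0, t), P(B_t ≥ 1.24) = 1 − Φ(1.24/√t) = 1 − Φ(1.24/√5.16) = 1 − Φ(0.5459). So
  P(M_{5.16} ≥ 1.24) = 2(1 − Φ(0.5459)) ≈ 0.5851.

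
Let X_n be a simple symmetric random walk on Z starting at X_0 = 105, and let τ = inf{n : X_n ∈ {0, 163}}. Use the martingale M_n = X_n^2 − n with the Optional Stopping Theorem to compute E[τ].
E[τ] = 6090

M_n = X_n^2 − n is a martingale (since E[X_{n+1}^2 | F_n] = X_n^2 + 1). By OST (τ has finite mean in a bounded region), E[M_τ] = E[M_0] = X_0^2 − 0 = 105^2 = 11025. Also E[M_τ] = E[X_τ^2] − E[τ]. The walk exits at 0 or 163, with P(hit 163 first) = 105/163, so E[X_τ^2] = 163^2 · 105/163 + 0 = 17115. Thus E[τ] = E[X_τ^2] − E[M_τ] = 17115 − 11025 = 6090 = 105(163 − 105) = 6090.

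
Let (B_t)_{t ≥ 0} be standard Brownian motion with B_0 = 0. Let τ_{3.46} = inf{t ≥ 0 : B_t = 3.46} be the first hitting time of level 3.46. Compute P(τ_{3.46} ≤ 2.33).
P(τ_{3.46} ≤ 2.33) = 2(1 − Φ(3.46/√2.33)) = 2(1 − Φ(2.2667)) ≈ 0.0234

By the reflection principle for standard BM, P(τ_b ≤ t) = 2 · P(B_t ≥ b). Since B_t ~ N(0, t), P(B_t ≥ 3.46) = 1 − Φ(3.46/√t) = 1 − Φ(3.46/√2.33) = 1 − Φ(2.2667) ≈ 0.01170. Doubling: P(τ_{3.46} ≤ 2.33) ≈ 2 · 0.01170 = 0.02340 ≈ 0.0234.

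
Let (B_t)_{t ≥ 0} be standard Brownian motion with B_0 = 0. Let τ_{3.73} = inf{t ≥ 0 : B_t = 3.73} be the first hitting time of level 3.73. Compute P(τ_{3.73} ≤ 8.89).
P(τ_{3.73} ≤ 8.89) = 2(1 − Φ(3.73/√8.89)) = 2(1 − Φ(1.2510)) ≈ 0.2109

By the reflection principle for standard BM, P(τ_b ≤ t) = 2 · P(B_t ≥ b). Since B_t ~ N(0, t), P(B_t ≥ 3.73) = 1 − Φ(3.73/√t) = 1 − Φ(3.73/√8.89) = 1 − Φ(1.2510) ≈ 0.10547. Doubling: P(τ_{3.73} ≤ 8.89) ≈ 2 · 0.10547 = 0.21094 ≈ 0.2109.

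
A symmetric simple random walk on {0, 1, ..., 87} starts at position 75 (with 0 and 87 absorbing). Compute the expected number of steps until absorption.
E[τ | X_0 = 75] = 900

Let v_k = E[τ | X_0 = k]. Boundary: v_0 = v_87 = 0. Recurrence: v_k = 1 + (v_{k-1} + v_{k+1})/2 for 1 ≤ k ≤ 86. The particular solution to v_k − (v_{k-1} + v_{k+1})/2 = 1 is v_k = −k^2. Adding homogeneous solution A + B k and matching boundaries gives v_k = k (87 − k). Substituting k = 75: v_75 = 75 · 12 = 900.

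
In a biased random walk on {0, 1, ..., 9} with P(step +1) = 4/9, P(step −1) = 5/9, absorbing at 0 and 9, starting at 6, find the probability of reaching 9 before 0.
P(hit 9 before 0) = (1 − (5/4)^6) / (1 − (5/4)^9) = 12096/27721

Let u_k denote P(reach 9 before 0 | start at k). Boundary: u_0 = 0, u_9 = 1. Recurrence: u_k = 4/9·u_{k+1} + 5/9·u_{k-1} for 1 ≤ k ≤ 8. Try u_k = A + B·r^k with r = q/p = (5/9)/(4/9) = 5/4. Substitution satisfies the recurrence; boundary conditions give:
  u_k = (1 − r^k) / (1 − r^N) = (1 − (5/4)^6) / (1 − (5/4)^9) = 12096/27721.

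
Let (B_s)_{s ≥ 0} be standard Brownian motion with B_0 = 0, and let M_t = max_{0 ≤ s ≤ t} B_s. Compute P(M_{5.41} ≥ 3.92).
P(M_{5.41} ≥ 3.92) = 2·P(B_{5.41} ≥ 3.92) = 2(1 − Φ(3.92/√5.41)) ≈ 0.0919

By the reflection principle for Brownian motion, P(M_t ≥ a) = 2 · P(B_t ≥ a) for a ≥ 0. Since B_t ~ N(0, t), P(B_t ≥ 3.92) = 1 − Φ(3.92/√t) = 1 − Φ(3.92/√5.41) = 1 − Φ(1.6853). So
  P(M_{5.41} ≥ 3.92) = 2(1 − Φ(1.6853)) ≈ 0.0919.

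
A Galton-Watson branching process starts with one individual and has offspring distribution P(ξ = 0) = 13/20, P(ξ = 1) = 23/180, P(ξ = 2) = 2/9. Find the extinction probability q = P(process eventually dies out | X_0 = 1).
q = 1

Mean offspring μ = 0·13/20 + 1·23/180 + 2·2/9 = 103/180 ≤ 1. For μ ≤ 1 with offspring not concentrated at 1, the Galton-Watson process goes extinct almost surely, so q = 1.
(Algebraic check: The pgf is f(s) = 13/20 + 23/180·s + 2/9·s². The extinction probability q is the smallest fixed point of f in [0, 1]. Setting s = f(s):
  2/9·s² + (23/180 − 1)·s + 13/20 = 0
  2/9·s² − (13/20 + 2/9)·s + 13/20 = 0
which factors as (s − 1)·(2/9·s − 13/20) = 0, giving roots s = 1 and s = (13/20)/(2/9) = 117/40. Since 117/40 ≥ 1, the smallest root in [0, 1] is s = 1.)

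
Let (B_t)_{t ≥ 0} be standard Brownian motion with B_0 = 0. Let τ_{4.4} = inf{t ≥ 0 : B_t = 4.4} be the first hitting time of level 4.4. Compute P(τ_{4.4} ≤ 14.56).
P(τ_{4.4} ≤ 14.56) = 2(1 − Φ(4.4/√14.56)) = 2(1 − Φ(1.1531)) ≈ 0.2489

By the reflection principle for standard BM, P(τ_b ≤ t) = 2 · P(B_t ≥ b). Since B_t ~ N(0, t), P(B_t ≥ 4.4) = 1 − Φ(4.4/√t) = 1 − Φ(4.4/√14.56) = 1 − Φ(1.1531) ≈ 0.12443. Doubling: P(τ_{4.4} ≤ 14.56) ≈ 2 · 0.12443 = 0.24886 ≈ 0.2489.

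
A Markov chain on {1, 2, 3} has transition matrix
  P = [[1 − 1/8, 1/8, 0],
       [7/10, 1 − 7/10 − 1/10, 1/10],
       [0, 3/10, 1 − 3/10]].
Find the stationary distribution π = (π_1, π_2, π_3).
π = (21/26, 15/104, 5/104)

This is a birth-death chain on three states, which satisfies detailed balance: π_1 · P_{12} = π_2 · P_{21} and π_2 · P_{23} = π_3 · P_{32}.
From π_1 · 1/8 = π_2 · 7/10: π_2/π_1 = (1/8)/(7/10) = 5/28.
From π_2 · 1/10 = π_3 · 3/10: π_3/π_2 = (1/10)/(3/10) = 1/3.
Take π_1 proportional to 1; then unnormalized π = (1, 5/28, 5/84). Normalize by dividing by the sum 26/21:
  π = (21/26, 15/104, 5/104).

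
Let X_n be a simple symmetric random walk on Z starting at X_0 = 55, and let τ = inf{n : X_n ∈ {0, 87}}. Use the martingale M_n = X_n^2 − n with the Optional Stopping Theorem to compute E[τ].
E[τ] = 1760

M_n = X_n^2 − n is a martingale (since E[X_{n+1}^2 | F_n] = X_n^2 + 1). By OST (τ has finite mean in a bounded region), E[M_τ] = E[M_0] = X_0^2 − 0 = 55^2 = 3025. Also E[M_τ] = E[X_τ^2] − E[τ]. The walk exits at 0 or 87, with P(hit 87 first) = 55/87, so E[X_τ^2] = 87^2 · 55/87 + 0 = 4785. Thus E[τ] = E[X_τ^2] − E[M_τ] = 4785 − 3025 = 1760 = 55(87 − 55) = 1760.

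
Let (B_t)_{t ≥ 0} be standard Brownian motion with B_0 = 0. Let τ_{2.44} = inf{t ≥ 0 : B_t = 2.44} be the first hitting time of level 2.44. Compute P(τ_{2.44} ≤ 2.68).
P(τ_{2.44} ≤ 2.68) = 2(1 − Φ(2.44/√2.68)) = 2(1 − Φ(1.4905)) ≈ 0.1361

By the reflection principle for standard BM, P(τ_b ≤ t) = 2 · P(B_t ≥ b). Since B_t ~ N(0, t), P(B_t ≥ 2.44) = 1 − Φ(2.44/√t) = 1 − Φ(2.44/√2.68) = 1 − Φ(1.4905) ≈ 0.06805. Doubling: P(τ_{2.44} ≤ 2.68) ≈ 2 · 0.06805 = 0.13610 ≈ 0.1361.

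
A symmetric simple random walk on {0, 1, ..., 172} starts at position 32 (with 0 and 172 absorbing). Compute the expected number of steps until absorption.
E[τ | X_0 = 32] = 4480

Let v_k = E[τ | X_0 = k]. Boundary: v_0 = v_172 = 0. Recurrence: v_k = 1 + (v_{k-1} + v_{k+1})/2 for 1 ≤ k ≤ 171. The particular solution to v_k − (v_{k-1} + v_{k+1})/2 = 1 is v_k = −k^2. Adding homogeneous solution A + B k and matching boundaries gives v_k = k (172 − k). Substituting k = 32: v_32 = 32 · 140 = 4480.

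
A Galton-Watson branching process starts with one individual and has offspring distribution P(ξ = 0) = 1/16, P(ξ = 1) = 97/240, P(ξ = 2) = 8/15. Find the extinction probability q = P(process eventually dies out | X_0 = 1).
q = 15/128

The pgf is f(s) = 1/16 + 97/240·s + 8/15·s². The extinction probability q is the smallest fixed point of f in [0, 1]. Setting s = f(s):
  8/15·s² + (97/240 − 1)·s + 1/16 = 0
  8/15·s² − (1/16 + 8/15)·s + 1/16 = 0
which factors as (s − 1)·(8/15·s − 1/16) = 0, giving roots s = 1 and s = (1/16)/(8/15) = 15/128.
Mean offspring μ = 97/240 + 2·8/15 = 353/240 > 1 (supercritical), so q < 1. The extinction probability is the smaller root: q = (1/16)/(8/15) = 15/128.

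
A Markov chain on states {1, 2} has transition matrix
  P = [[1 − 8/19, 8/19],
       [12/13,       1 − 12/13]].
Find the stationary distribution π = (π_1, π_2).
π_1 = 57/83, π_2 = 26/83

Solve πP = π with π_1 + π_2 = 1. From πP = π: π_1 · (1 − 8/19) + π_2 · 12/13 = π_1 ⇒ π_2 · 12/13 = π_1 · 8/19 ⇒ π_2/π_1 = (8/19)/(12/13) = 26/57. Together with π_1 + π_2 = 1:
  π_1 = (12/13)/(8/19 + 12/13) = (12/13)/(332/247) = 57/83,
  π_2 = (8/19)/(8/19 + 12/13) = (8/19)/(332/247) = 26/83.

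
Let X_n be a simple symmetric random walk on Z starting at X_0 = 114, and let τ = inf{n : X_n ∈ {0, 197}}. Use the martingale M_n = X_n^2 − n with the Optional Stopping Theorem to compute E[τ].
E[τ] = 9462

M_n = X_n^2 − n is a martingale (since E[X_{n+1}^2 | F_n] = X_n^2 + 1). By OST (τ has finite mean in a bounded region), E[M_τ] = E[M_0] = X_0^2 − 0 = 114^2 = 12996. Also E[M_τ] = E[X_τ^2] − E[τ]. The walk exits at 0 or 197, with P(hit 197 first) = 114/197, so E[X_τ^2] = 197^2 · 114/197 + 0 = 22458. Thus E[τ] = E[X_τ^2] − E[M_τ] = 22458 − 12996 = 9462 = 114(197 − 114) = 9462.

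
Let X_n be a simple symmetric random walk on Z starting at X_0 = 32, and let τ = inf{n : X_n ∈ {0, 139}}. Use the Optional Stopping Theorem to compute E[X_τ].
E[X_τ] = 32

X_n is a martingale and τ is a bounded-mean stopping time (indeed τ is finite a.s. with bounded expectation since the walk is in a bounded region). By the OST, E[X_τ] = E[X_0] = 32. Equivalently: E[X_τ] = 139 · P(hit 139 first) + 0 · P(hit 0 first) = 139 · (32/139) = 32.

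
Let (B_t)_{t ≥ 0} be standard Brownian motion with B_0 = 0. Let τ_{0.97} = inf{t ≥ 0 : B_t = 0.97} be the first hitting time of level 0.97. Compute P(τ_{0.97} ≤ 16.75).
P(τ_{0.97} ≤ 16.75) = 2(1 − Φ(0.97/√16.75)) = 2(1 − Φ(0.2370)) ≈ 0.8127

By the reflection principle for standard BM, P(τ_b ≤ t) = 2 · P(B_t ≥ b). Since B_t ~ N(0, t), P(B_t ≥ 0.97) = 1 − Φ(0.97/√t) = 1 − Φ(0.97/√16.75) = 1 − Φ(0.2370) ≈ 0.40633. Doubling: P(τ_{0.97} ≤ 16.75) ≈ 2 · 0.40633 = 0.81266 ≈ 0.8127.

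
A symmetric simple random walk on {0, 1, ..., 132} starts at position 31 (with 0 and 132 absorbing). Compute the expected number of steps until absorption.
E[τ | X_0 = 31] = 3131

Let v_k = E[τ | X_0 = k]. Boundary: v_0 = v_132 = 0. Recurrence: v_k = 1 + (v_{k-1} + v_{k+1})/2 for 1 ≤ k ≤ 131. The particular solution to v_k − (v_{k-1} + v_{k+1})/2 = 1 is v_k = −k^2. Adding homogeneous solution A + B k and matching boundaries gives v_k = k (132 − k). Substituting k = 31: v_31 = 31 · 101 = 3131.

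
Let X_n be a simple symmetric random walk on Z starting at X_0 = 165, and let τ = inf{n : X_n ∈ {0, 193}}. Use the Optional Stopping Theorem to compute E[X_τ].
E[X_τ] = 165

X_n is a martingale and τ is a bounded-mean stopping time (indeed τ is finite a.s. with bounded expectation since the walk is in a bounded region). By the OST, E[X_τ] = E[X_0] = 165. Equivalently: E[X_τ] = 193 · P(hit 193 first) + 0 · P(hit 0 first) = 193 · (165/193) = 165.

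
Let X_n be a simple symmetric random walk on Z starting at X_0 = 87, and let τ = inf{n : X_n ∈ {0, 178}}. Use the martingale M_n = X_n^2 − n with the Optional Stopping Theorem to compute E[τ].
E[τ] = 7917

M_n = X_n^2 − n is a martingale (since E[X_{n+1}^2 | F_n] = X_n^2 + 1). By OST (τ has finite mean in a bounded region), E[M_τ] = E[M_0] = X_0^2 − 0 = 87^2 = 7569. Also E[M_τ] = E[X_τ^2] − E[τ]. The walk exits at 0 or 178, with P(hit 178 first) = 87/178, so E[X_τ^2] = 178^2 · 87/178 + 0 = 15486. Thus E[τ] = E[X_τ^2] − E[M_τ] = 15486 − 7569 = 7917 = 87(178 − 87) = 7917.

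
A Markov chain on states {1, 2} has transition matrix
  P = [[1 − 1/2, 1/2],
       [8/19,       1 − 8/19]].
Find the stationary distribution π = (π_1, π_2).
π_1 = 16/35, π_2 = 19/35

Solve πP = π with π_1 + π_2 = 1. From πP = π: π_1 · (1 − 1/2) + π_2 · 8/19 = π_1 ⇒ π_2 · 8/19 = π_1 · 1/2 ⇒ π_2/π_1 = (1/2)/(8/19) = 19/16. Together with π_1 + π_2 = 1:
  π_1 = (8/19)/(1/2 + 8/19) = (8/19)/(35/38) = 16/35,
  π_2 = (1/2)/(1/2 + 8/19) = (1/2)/(35/38) = 19/35.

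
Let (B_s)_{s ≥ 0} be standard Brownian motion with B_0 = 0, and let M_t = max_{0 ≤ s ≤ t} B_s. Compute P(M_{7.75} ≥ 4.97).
P(M_{7.75} ≥ 4.97) = 2·P(B_{7.75} ≥ 4.97) = 2(1 − Φ(4.97/√7.75)) ≈ 0.0742

By the reflection principle for Brownian motion, P(M_t ≥ a) = 2 · P(B_t ≥ a) for a ≥ 0. Since B_t ~ N(0, t), P(B_t ≥ 4.97) = 1 − Φ(4.97/√t) = 1 − Φ(4.97/√7.75) = 1 − Φ(1.7853). So
  P(M_{7.75} ≥ 4.97) = 2(1 − Φ(1.7853)) ≈ 0.0742.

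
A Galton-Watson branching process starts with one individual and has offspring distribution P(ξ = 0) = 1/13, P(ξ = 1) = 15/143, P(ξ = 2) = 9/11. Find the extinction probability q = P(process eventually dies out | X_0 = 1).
q = 11/117

The pgf is f(s) = 1/13 + 15/143·s + 9/11·s². The extinction probability q is the smallest fixed point of f in [0, 1]. Setting s = f(s):
  9/11·s² + (15/143 − 1)·s + 1/13 = 0
  9/11·s² − (1/13 + 9/11)·s + 1/13 = 0
which factors as (s − 1)·(9/11·s − 1/13) = 0, giving roots s = 1 and s = (1/13)/(9/11) = 11/117.
Mean offspring μ = 15/143 + 2·9/11 = 249/143 > 1 (supercritical), so q < 1. The extinction probability is the smaller root: q = (1/13)/(9/11) = 11/117.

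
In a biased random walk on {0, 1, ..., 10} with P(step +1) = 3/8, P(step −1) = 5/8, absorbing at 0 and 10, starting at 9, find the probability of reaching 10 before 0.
P(hit 10 before 0) = (1 − (5/3)^9) / (1 − (5/3)^10) = 2900163/4853288

Let u_k denote P(reach 10 before 0 | start at k). Boundary: u_0 = 0, u_10 = 1. Recurrence: u_k = 3/8·u_{k+1} + 5/8·u_{k-1} for 1 ≤ k ≤ 9. Try u_k = A + B·r^k with r = q/p = (5/8)/(3/8) = 5/3. Substitution satisfies the recurrence; boundary conditions give:
  u_k = (1 − r^k) / (1 − r^N) = (1 − (5/3)^9) / (1 − (5/3)^10) = 2900163/4853288.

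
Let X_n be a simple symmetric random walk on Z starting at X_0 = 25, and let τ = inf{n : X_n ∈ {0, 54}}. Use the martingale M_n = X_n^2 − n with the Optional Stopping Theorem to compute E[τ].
E[τ] = 725

M_n = X_n^2 − n is a martingale (since E[X_{n+1}^2 | F_n] = X_n^2 + 1). By OST (τ has finite mean in a bounded region), E[M_τ] = E[M_0] = X_0^2 − 0 = 25^2 = 625. Also E[M_τ] = E[X_τ^2] − E[τ]. The walk exits at 0 or 54, with P(hit 54 first) = 25/54, so E[X_τ^2] = 54^2 · 25/54 + 0 = 1350. Thus E[τ] = E[X_τ^2] − E[M_τ] = 1350 − 625 = 725 = 25(54 − 25) = 725.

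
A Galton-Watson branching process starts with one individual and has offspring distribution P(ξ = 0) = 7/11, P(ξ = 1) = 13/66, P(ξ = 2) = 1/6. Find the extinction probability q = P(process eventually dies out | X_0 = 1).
q = 1

Mean offspring μ = 0·7/11 + 1·13/66 + 2·1/6 = 35/66 ≤ 1. For μ ≤ 1 with offspring not concentrated at 1, the Galton-Watson process goes extinct almost surely, so q = 1.
(Algebraic check: The pgf is f(s) = 7/11 + 13/66·s + 1/6·s². The extinction probability q is the smallest fixed point of f in [0, 1]. Setting s = f(s):
  1/6·s² + (13/66 − 1)·s + 7/11 = 0
  1/6·s² − (7/11 + 1/6)·s + 7/11 = 0
which factors as (s − 1)·(1/6·s − 7/11) = 0, giving roots s = 1 and s = (7/11)/(1/6) = 42/11. Since 42/11 ≥ 1, the smallest root in [0, 1] is s = 1.)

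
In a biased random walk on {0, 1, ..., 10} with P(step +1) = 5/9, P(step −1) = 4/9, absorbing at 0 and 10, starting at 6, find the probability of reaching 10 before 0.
P(hit 10 before 0) = (1 − (4/5)^6) / (1 − (4/5)^10) = 800625/968561

Let u_k denote P(reach 10 before 0 | start at k). Boundary: u_0 = 0, u_10 = 1. Recurrence: u_k = 5/9·u_{k+1} + 4/9·u_{k-1} for 1 ≤ k ≤ 9. Try u_k = A + B·r^k with r = q/p = (4/9)/(5/9) = 4/5. Substitution satisfies the recurrence; boundary conditions give:
  u_k = (1 − r^k) / (1 − r^N) = (1 − (4/5)^6) / (1 − (4/5)^10) = 800625/968561.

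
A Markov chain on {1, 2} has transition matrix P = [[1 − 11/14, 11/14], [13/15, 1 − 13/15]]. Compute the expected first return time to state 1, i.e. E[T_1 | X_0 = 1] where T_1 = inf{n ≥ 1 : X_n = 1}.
E[T_1 | X_0 = 1] = 1/π_1 = 347/182

For an irreducible recurrent Markov chain with stationary distribution π, E[T_i | X_0 = i] = 1/π_i (Kac's formula). Here π_1 = (13/15)/(11/14 + 13/15) = (13/15)/(347/210) = 182/347, so E[T_1 | X_0 = 1] = 1/π_1 = (11/14 + 13/15)/(13/15) = (347/210)/(13/15) = 347/182.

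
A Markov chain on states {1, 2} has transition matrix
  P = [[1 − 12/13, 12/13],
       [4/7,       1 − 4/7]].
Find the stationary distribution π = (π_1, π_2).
π_1 = 13/34, π_2 = 21/34

Solve πP = π with π_1 + π_2 = 1. From πP = π: π_1 · (1 − 12/13) + π_2 · 4/7 = π_1 ⇒ π_2 · 4/7 = π_1 · 12/13 ⇒ π_2/π_1 = (12/13)/(4/7) = 21/13. Together with π_1 + π_2 = 1:
  π_1 = (4/7)/(12/13 + 4/7) = (4/7)/(136/91) = 13/34,
  π_2 = (12/13)/(12/13 + 4/7) = (12/13)/(136/91) = 21/34.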